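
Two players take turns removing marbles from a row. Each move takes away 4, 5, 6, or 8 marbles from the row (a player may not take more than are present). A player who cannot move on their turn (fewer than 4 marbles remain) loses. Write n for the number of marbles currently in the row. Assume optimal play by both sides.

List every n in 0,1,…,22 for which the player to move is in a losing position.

Classify positions by backward induction: terminal positions (no move available) are L. From any other position, the mover wins iff some move reaches an L.
n=0: no move → L
n=1: no move → L
n=2: no move → L
n=3: no move → L
n=4: W (go to 0, an L position)
n=5: W (go to 1, an L position)
n=6: W (go to 2, an L position)
n=7: W (go to 3, an L position)
n=8: W (go to 3, an L position)
n=9: W (go to 3, an L position)
n=10: W (go to 2, an L position)
n=11: W (go to 3, an L position)
n=12: L (options 8(W), 7(W), 6(W), 4(W) are all W)
n=13: L (options 9(W), 8(W), 7(W), 5(W) are all W)
n=14: L (options 10(W), 9(W), 8(W), 6(W) are all W)
n=15: L (options 11(W), 10(W), 9(W), 7(W) are all W)
n=16: W (go to 12, an L position)
n=17: W (go to 13, an L position)
n=18: W (go to 14, an L position)
n=19: W (go to 15, an L position)
n=20: W (go to 15, an L position)
n=21: W (go to 15, an L position)
n=22: W (go to 14, an L position)
Reading off the rows marked L gives the requested list; there are 8 such values of n.

0, 1, 2, 3, 12, 13, 14, 15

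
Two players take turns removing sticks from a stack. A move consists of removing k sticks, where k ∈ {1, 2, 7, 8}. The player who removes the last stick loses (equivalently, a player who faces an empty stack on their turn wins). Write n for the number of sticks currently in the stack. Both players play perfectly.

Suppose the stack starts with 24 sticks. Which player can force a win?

Label each position W (a win for the player to move) or L (a loss). A position with no legal move is W; any other position is W exactly when some move reaches an L, and L when every move reaches a W.
n=0: no move; the opponent has just taken the last stick and therefore loses → W
n=1: only reaches 0(W), which is W → L
n=2: reaches L-position 1 → W
n=3: reaches L-position 1 → W
n=4: only reaches 3(W), 2(W), all W → L
n=5: reaches L-position 4 → W
n=6: reaches L-position 4 → W
n=7: only reaches 6(W), 5(W), 0(W), all W → L
n=8: reaches L-position 7 → W
n=9: reaches L-position 7 → W
n=10: only reaches 9(W), 8(W), 3(W), 2(W), all W → L
n=11: reaches L-position 10 → W
n=12: reaches L-position 10 → W
n=13: only reaches 12(W), 11(W), 6(W), 5(W), all W → L
n=14: reaches L-position 13 → W
n=15: reaches L-position 13 → W
n=16: only reaches 15(W), 14(W), 9(W), 8(W), all W → L
n=17: reaches L-position 16 → W
n=18: reaches L-position 16 → W
n=19: only reaches 18(W), 17(W), 12(W), 11(W), all W → L
n=20: reaches L-position 19 → W
n=21: reaches L-position 19 → W
n=22: only reaches 21(W), 20(W), 15(W), 14(W), all W → L
n=23: reaches L-position 22 → W
n=24: reaches L-position 22 → W
From 24 the player to move can remove 2, leaving 22, reaching an L position.

The first player wins.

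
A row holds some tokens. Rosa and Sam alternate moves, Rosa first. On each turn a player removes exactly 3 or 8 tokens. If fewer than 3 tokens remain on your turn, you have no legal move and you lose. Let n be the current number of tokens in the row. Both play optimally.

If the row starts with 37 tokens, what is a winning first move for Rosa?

Use the standard recursion: the mover loses at a terminal position; elsewhere, the mover wins exactly when some move hands the opponent an L position.
n=0: no move → L
n=1: no move → L
n=2: no move → L
n=3: can move to 0, which is L ⇒ W
n=4: can move to 1, which is L ⇒ W
n=5: can move to 2, which is L ⇒ W
n=6: the only move is to 3(W), a W ⇒ L
n=7: the only move is to 4(W), a W ⇒ L
n=8: can move to 0, which is L ⇒ W
n=9: can move to 6, which is L ⇒ W
n=10: can move to 7, which is L ⇒ W
n=11: moves to 8(W), 3(W); every one is W ⇒ L
n=12: moves to 9(W), 4(W); every one is W ⇒ L
n=13: moves to 10(W), 5(W); every one is W ⇒ L
n=14: can move to 11, which is L ⇒ W
n=15: can move to 12, which is L ⇒ W
n=16: can move to 13, which is L ⇒ W
n=17: moves to 14(W), 9(W); every one is W ⇒ L
n=18: moves to 15(W), 10(W); every one is W ⇒ L
n=19: can move to 11, which is L ⇒ W
n=20: can move to 17, which is L ⇒ W
n=21: can move to 18, which is L ⇒ W
n=22: moves to 19(W), 14(W); every one is W ⇒ L
n=23: moves to 20(W), 15(W); every one is W ⇒ L
n=24: moves to 21(W), 16(W); every one is W ⇒ L
n=25: can move to 22, which is L ⇒ W
n=26: can move to 23, which is L ⇒ W
n=27: can move to 24, which is L ⇒ W
n=28: moves to 25(W), 20(W); every one is W ⇒ L
n=29: moves to 26(W), 21(W); every one is W ⇒ L
n=30: can move to 22, which is L ⇒ W
n=31: can move to 28, which is L ⇒ W
n=32: can move to 29, which is L ⇒ W
n=33: moves to 30(W), 25(W); every one is W ⇒ L
n=34: moves to 31(W), 26(W); every one is W ⇒ L
n=35: moves to 32(W), 27(W); every one is W ⇒ L
n=36: can move to 33, which is L ⇒ W
n=37: can move to 34, which is L ⇒ W
From 37, the L positions reachable in one move are: 34, 29. Any move reaching one of these is winning.

Remove 3, leaving 34.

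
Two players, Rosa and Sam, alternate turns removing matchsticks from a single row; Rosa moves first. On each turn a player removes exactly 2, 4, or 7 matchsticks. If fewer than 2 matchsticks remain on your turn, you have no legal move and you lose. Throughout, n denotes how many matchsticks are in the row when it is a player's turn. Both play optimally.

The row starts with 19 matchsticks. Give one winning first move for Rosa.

Remove 4, leaving 15.

Classify positions by backward induction: terminal positions (no move available) are L. From any other position, the mover wins iff some move reaches an L.
n=0: no move → L
n=1: no move → L
n=2: W (go to 0, an L position)
n=3: W (go to 1, an L position)
n=4: W (go to 0, an L position)
n=5: W (go to 1, an L position)
n=6: L (options 4(W), 2(W) are all W)
n=7: W (go to 0, an L position)
n=8: W (go to 6, an L position)
n=9: L (options 7(W), 5(W), 2(W) are all W)
n=10: W (go to 6, an L position)
n=11: W (go to 9, an L position)
n=12: L (options 10(W), 8(W), 5(W) are all W)
n=13: W (go to 9, an L position)
n=14: W (go to 12, an L position)
n=15: L (options 13(W), 11(W), 8(W) are all W)
n=16: W (go to 12, an L position)
n=17: W (go to 15, an L position)
n=18: L (options 16(W), 14(W), 11(W) are all W)
n=19: W (go to 15, an L position)
From 19, the L positions reachable in one move are: 15, 12. Any move reaching one of these is winning.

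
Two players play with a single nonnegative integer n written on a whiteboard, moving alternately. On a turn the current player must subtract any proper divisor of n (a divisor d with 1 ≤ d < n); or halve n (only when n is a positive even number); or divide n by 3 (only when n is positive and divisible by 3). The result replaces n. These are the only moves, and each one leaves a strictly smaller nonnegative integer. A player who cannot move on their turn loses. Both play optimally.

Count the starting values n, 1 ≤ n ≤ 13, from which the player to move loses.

6

Use the standard recursion: the mover loses at a terminal position; elsewhere, the mover wins exactly when some move hands the opponent an L position.
n=0: no move → L
n=1: no move → L
n=2: can move to 1, which is L ⇒ W
n=3: can move to 1, which is L ⇒ W
n=4: moves to 2(W), 3(W); every one is W ⇒ L
n=5: can move to 4, which is L ⇒ W
n=6: can move to 4, which is L ⇒ W
n=7: the only move is to 6(W), a W ⇒ L
n=8: can move to 4, which is L ⇒ W
n=9: moves to 3(W), 6(W), 8(W); every one is W ⇒ L
n=10: can move to 9, which is L ⇒ W
n=11: the only move is to 10(W), a W ⇒ L
n=12: can move to 4, which is L ⇒ W
n=13: the only move is to 12(W), a W ⇒ L
L entries with 1 ≤ n ≤ 13 (n=0 is outside the asked range and is not counted): n = 1, 4, 7, 9, 11, 13; that makes 6.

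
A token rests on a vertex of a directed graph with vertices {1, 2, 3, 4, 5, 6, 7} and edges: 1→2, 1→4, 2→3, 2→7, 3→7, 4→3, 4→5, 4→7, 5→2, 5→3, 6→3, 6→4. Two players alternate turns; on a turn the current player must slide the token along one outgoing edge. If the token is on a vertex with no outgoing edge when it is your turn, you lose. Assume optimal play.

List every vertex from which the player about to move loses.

Compute win/loss labels from the base case upward. A position with no move is L. Any other position is W if it can reach an L in one move, else L.
Every edge goes from a vertex to one that appears earlier in the order 7, 3, 2, 5, 4, 1, 6, so processing vertices in that order labels each vertex after all of its successors.
7: no outgoing edge → L
3: reaches L-position 7 → W
2: reaches L-position 7 → W
5: only reaches 2(W), 3(W), all W → L
4: reaches L-position 5 → W
1: only reaches 4(W), 2(W), all W → L
6: only reaches 4(W), 3(W), all W → L
The losing starting vertices are exactly the entries labelled L in this table (4 of them).

1, 5, 6, 7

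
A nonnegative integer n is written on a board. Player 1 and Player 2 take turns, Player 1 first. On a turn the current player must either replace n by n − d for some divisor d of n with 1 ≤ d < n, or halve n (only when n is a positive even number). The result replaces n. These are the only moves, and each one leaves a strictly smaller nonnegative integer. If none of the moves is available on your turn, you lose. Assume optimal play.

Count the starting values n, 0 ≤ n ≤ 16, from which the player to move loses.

Use the standard recursion: the mover loses at a terminal position; elsewhere, the mover wins exactly when some move hands the opponent an L position.
n=0: no move → L
n=1: no move → L
n=2: can move to 1, which is L ⇒ W
n=3: the only move is to 2(W), a W ⇒ L
n=4: can move to 3, which is L ⇒ W
n=5: the only move is to 4(W), a W ⇒ L
n=6: can move to 3, which is L ⇒ W
n=7: the only move is to 6(W), a W ⇒ L
n=8: can move to 7, which is L ⇒ W
n=9: moves to 6(W), 8(W); every one is W ⇒ L
n=10: can move to 5, which is L ⇒ W
n=11: the only move is to 10(W), a W ⇒ L
n=12: can move to 9, which is L ⇒ W
n=13: the only move is to 12(W), a W ⇒ L
n=14: can move to 7, which is L ⇒ W
n=15: moves to 10(W), 12(W), 14(W); every one is W ⇒ L
n=16: can move to 15, which is L ⇒ W
L entries with 0 ≤ n ≤ 16: n = 0, 1, 3, 5, 7, 9, 11, 13, 15; that makes 9.

9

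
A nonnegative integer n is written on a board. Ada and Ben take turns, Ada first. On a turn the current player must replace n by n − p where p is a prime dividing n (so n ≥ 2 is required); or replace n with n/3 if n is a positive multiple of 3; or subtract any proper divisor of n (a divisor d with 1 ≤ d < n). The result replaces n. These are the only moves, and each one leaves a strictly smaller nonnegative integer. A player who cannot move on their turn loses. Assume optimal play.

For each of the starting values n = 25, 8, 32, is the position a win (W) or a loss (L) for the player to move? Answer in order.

Build the W/L table. Terminal = L. A non-terminal position is W if it has a move to some L; otherwise it is L.
n=0: no move → L
n=1: no move → L
n=2: reaches L-position 0 → W
n=3: reaches L-position 0 → W
n=4: only reaches 2(W), 3(W), all W → L
n=5: reaches L-position 0 → W
n=6: reaches L-position 4 → W
n=7: reaches L-position 0 → W
n=8: reaches L-position 4 → W
n=9: only reaches 3(W), 6(W), 8(W), all W → L
n=10: reaches L-position 9 → W
n=11: reaches L-position 0 → W
n=12: reaches L-position 4 → W
n=13: reaches L-position 0 → W
n=14: only reaches 7(W), 12(W), 13(W), all W → L
n=15: reaches L-position 14 → W
n=16: reaches L-position 14 → W
n=17: reaches L-position 0 → W
n=18: reaches L-position 9 → W
n=19: reaches L-position 0 → W
n=20: only reaches 10(W), 15(W), 16(W), 18(W), 19(W), all W → L
n=21: reaches L-position 14 → W
n=22: reaches L-position 20 → W
n=23: reaches L-position 0 → W
n=24: reaches L-position 20 → W
n=25: reaches L-position 20 → W
n=26: only reaches 13(W), 24(W), 25(W), all W → L
n=27: reaches L-position 9 → W
n=28: reaches L-position 14 → W
n=29: reaches L-position 0 → W
n=30: reaches L-position 20 → W
n=31: reaches L-position 0 → W
n=32: only reaches 16(W), 24(W), 28(W), 30(W), 31(W), all W → L

25: W, 8: W, 32: L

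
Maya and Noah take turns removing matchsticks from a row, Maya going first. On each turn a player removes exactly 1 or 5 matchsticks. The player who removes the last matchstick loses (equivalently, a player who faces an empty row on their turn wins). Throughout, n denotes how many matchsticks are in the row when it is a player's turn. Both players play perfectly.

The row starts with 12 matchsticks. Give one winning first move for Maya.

Positions with no move are W. A position that does have a move is losing for the player to move precisely when every available move leads to a winning position for the opponent. Fill in the labels:
n=0: no move; the opponent has just taken the last matchstick and therefore loses → W
n=1: →0(W) only, which is W, so L
n=2: →1(L), so W
n=3: →2(W) only, which is W, so L
n=4: →3(L), so W
n=5: →4(W), 0(W) — all W, so L
n=6: →5(L), so W
n=7: →6(W), 2(W) — all W, so L
n=8: →7(L), so W
n=9: →8(W), 4(W) — all W, so L
n=10: →9(L), so W
n=11: →10(W), 6(W) — all W, so L
n=12: →11(L), so W
From 12, the L positions reachable in one move are: 11, 7. Any move reaching one of these is winning.

Remove 1, leaving 11.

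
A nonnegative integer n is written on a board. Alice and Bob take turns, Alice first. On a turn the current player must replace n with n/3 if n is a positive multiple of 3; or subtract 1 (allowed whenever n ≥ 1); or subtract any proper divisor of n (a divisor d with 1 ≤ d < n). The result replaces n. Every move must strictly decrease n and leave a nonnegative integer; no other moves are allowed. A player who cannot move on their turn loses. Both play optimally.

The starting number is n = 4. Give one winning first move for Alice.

Classify positions by backward induction: terminal positions (no move available) are L. From any other position, the mover wins iff some move reaches an L.
n=0: no move → L
n=1: W (go to 0, an L position)
n=2: L (sole option 1(W) is W)
n=3: W (go to 2, an L position)
n=4: W (go to 2, an L position)
From 4, the L positions reachable in one move are: 2.

Move to 2.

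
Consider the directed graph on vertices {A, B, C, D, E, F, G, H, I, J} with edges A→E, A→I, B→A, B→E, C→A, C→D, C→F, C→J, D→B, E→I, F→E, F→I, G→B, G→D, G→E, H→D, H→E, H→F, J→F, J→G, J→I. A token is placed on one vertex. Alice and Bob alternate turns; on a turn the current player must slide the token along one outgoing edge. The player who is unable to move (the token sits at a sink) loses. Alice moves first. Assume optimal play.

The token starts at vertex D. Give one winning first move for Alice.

Move to B.

Positions with no move are L. A position that does have a move is losing for the player to move precisely when every available move leads to a winning position for the opponent. Fill in the labels:
Every edge goes from a vertex to one that appears earlier in the order I, E, A, B, F, D, G, H, J, C, so processing vertices in that order labels each vertex after all of its successors.
I: no outgoing edge → L
E: →I(L), so W
A: →I(L), so W
B: →A(W), E(W) — all W, so L
F: →I(L), so W
D: →B(L), so W
G: →B(L), so W
H: →D(W), F(W), E(W) — all W, so L
J: →I(L), so W
C: →J(W), D(W), F(W), A(W) — all W, so L
From D, the L positions reachable in one move are: B.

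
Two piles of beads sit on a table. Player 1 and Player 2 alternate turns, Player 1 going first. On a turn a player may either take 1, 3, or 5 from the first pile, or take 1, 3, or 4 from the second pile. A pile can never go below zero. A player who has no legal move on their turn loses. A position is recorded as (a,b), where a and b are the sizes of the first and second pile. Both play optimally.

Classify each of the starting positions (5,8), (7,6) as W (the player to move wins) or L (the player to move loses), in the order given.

Use the standard recursion: the mover loses at a terminal position; elsewhere, the mover wins exactly when some move hands the opponent an L position.
No move ever increases a pile, so every position that can arise here has a ≤ 7 and b ≤ 8; it is enough to label the cells with 0 ≤ a ≤ 7 and 0 ≤ b ≤ 8.
Every move lowers a or b (never raises either), so fill the grid row by row in increasing a, and left to right within a row: each cell's successors are then already labelled.
      b=0  b=1  b=2  b=3  b=4  b=5  b=6  b=7  b=8
a=0:    L    W    L    W    W    W    W    L    W
a=1:    W    L    W    L    W    W    W    W    L
a=2:    L    W    L    W    W    W    W    L    W
a=3:    W    L    W    L    W    W    W    W    L
a=4:    L    W    L    W    W    W    W    L    W
a=5:    W    L    W    L    W    W    W    W    L
a=6:    L    W    L    W    W    W    W    L    W
a=7:    W    L    W    L    W    W    W    W    L
Cells with no legal move (terminal, hence L): (0,0).
The remaining L cells, each justified by listing all of its moves:
(0,2): the only move is to (0,1)(W), a W ⇒ L
(0,7): moves to (0,6)(W), (0,4)(W), (0,3)(W); every one is W ⇒ L
(1,1): moves to (0,1)(W), (1,0)(W); every one is W ⇒ L
(1,3): moves to (0,3)(W), (1,2)(W), (1,0)(W); every one is W ⇒ L
(1,8): moves to (0,8)(W), (1,7)(W), (1,5)(W), (1,4)(W); every one is W ⇒ L
(2,0): the only move is to (1,0)(W), a W ⇒ L
(2,2): moves to (1,2)(W), (2,1)(W); every one is W ⇒ L
(2,7): moves to (1,7)(W), (2,6)(W), (2,4)(W), (2,3)(W); every one is W ⇒ L
(3,1): moves to (2,1)(W), (0,1)(W), (3,0)(W); every one is W ⇒ L
(3,3): moves to (2,3)(W), (0,3)(W), (3,2)(W), (3,0)(W); every one is W ⇒ L
(3,8): moves to (2,8)(W), (0,8)(W), (3,7)(W), (3,5)(W), (3,4)(W); every one is W ⇒ L
(4,0): moves to (3,0)(W), (1,0)(W); every one is W ⇒ L
(4,2): moves to (3,2)(W), (1,2)(W), (4,1)(W); every one is W ⇒ L
(4,7): moves to (3,7)(W), (1,7)(W), (4,6)(W), (4,4)(W), (4,3)(W); every one is W ⇒ L
(5,1): moves to (4,1)(W), (2,1)(W), (0,1)(W), (5,0)(W); every one is W ⇒ L
(5,3): moves to (4,3)(W), (2,3)(W), (0,3)(W), (5,2)(W), (5,0)(W); every one is W ⇒ L
(5,8): moves to (4,8)(W), (2,8)(W), (0,8)(W), (5,7)(W), (5,5)(W), (5,4)(W); every one is W ⇒ L
(6,0): moves to (5,0)(W), (3,0)(W), (1,0)(W); every one is W ⇒ L
(6,2): moves to (5,2)(W), (3,2)(W), (1,2)(W), (6,1)(W); every one is W ⇒ L
(6,7): moves to (5,7)(W), (3,7)(W), (1,7)(W), (6,6)(W), (6,4)(W), (6,3)(W); every one is W ⇒ L
(7,1): moves to (6,1)(W), (4,1)(W), (2,1)(W), (7,0)(W); every one is W ⇒ L
(7,3): moves to (6,3)(W), (4,3)(W), (2,3)(W), (7,2)(W), (7,0)(W); every one is W ⇒ L
(7,8): moves to (6,8)(W), (4,8)(W), (2,8)(W), (7,7)(W), (7,5)(W), (7,4)(W); every one is W ⇒ L
Every other cell has at least one move into one of the L cells above, so it is W.
(5,8): one of the L cells justified above, so L
(7,6): the move to (7,3) reaches an L cell, so W

(5,8): L, (7,6): W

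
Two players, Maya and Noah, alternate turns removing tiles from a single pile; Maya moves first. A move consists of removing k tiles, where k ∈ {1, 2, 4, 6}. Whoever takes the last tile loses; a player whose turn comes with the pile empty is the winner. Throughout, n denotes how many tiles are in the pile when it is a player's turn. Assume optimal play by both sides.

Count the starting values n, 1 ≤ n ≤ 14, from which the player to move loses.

Label each position W (a win for the player to move) or L (a loss). A position with no legal move is W; any other position is W exactly when some move reaches an L, and L when every move reaches a W.
n=0: no move; the opponent has just taken the last tile and therefore loses → W
n=1: only reaches 0(W), which is W → L
n=2: reaches L-position 1 → W
n=3: reaches L-position 1 → W
n=4: only reaches 3(W), 2(W), 0(W), all W → L
n=5: reaches L-position 4 → W
n=6: reaches L-position 4 → W
n=7: reaches L-position 1 → W
n=8: reaches L-position 4 → W
n=9: only reaches 8(W), 7(W), 5(W), 3(W), all W → L
n=10: reaches L-position 9 → W
n=11: reaches L-position 9 → W
n=12: only reaches 11(W), 10(W), 8(W), 6(W), all W → L
n=13: reaches L-position 12 → W
n=14: reaches L-position 12 → W
L entries with 1 ≤ n ≤ 14 (the range starts at n=1): n = 1, 4, 9, 12; that makes 4.

4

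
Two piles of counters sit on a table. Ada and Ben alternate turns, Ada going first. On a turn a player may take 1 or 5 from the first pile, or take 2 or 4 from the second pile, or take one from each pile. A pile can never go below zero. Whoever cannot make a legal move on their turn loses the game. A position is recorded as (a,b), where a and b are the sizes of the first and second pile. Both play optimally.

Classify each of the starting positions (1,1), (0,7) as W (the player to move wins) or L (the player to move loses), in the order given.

(1,1): W, (0,7): L

Label each position W (a win for the player to move) or L (a loss). A position with no legal move is L; any other position is W exactly when some move reaches an L, and L when every move reaches a W.
No move ever increases a pile, so every position that can arise here has a ≤ 1 and b ≤ 7; it is enough to label the cells with 0 ≤ a ≤ 1 and 0 ≤ b ≤ 7.
Every move lowers a or b (never raises either), so fill the grid row by row in increasing a, and left to right within a row: each cell's successors are then already labelled.
      b=0  b=1  b=2  b=3  b=4  b=5  b=6  b=7
a=0:    L    L    W    W    W    W    L    L
a=1:    W    W    W    L    L    W    W    W
Cells with no legal move (terminal, hence L): (0,0), (0,1).
The remaining L cells, each justified by listing all of its moves:
(0,6): only reaches (0,4)(W), (0,2)(W), all W → L
(0,7): only reaches (0,5)(W), (0,3)(W), all W → L
(1,3): only reaches (0,3)(W), (1,1)(W), (0,2)(W), all W → L
(1,4): only reaches (0,4)(W), (1,2)(W), (1,0)(W), (0,3)(W), all W → L
Every other cell has at least one move into one of the L cells above, so it is W.
(1,1): the move to (0,1) reaches an L cell, so W
(0,7): one of the L cells justified above, so L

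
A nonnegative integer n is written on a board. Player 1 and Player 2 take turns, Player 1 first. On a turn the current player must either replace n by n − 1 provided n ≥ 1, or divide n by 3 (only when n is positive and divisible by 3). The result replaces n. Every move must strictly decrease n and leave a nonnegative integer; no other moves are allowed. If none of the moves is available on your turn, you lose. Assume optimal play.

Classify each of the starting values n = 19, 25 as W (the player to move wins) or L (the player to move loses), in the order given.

Label each position W (a win for the player to move) or L (a loss). A position with no legal move is L; any other position is W exactly when some move reaches an L, and L when every move reaches a W.
n=0: no move → L
n=1: →0(L), so W
n=2: →1(W) only, which is W, so L
n=3: →2(L), so W
n=4: →3(W) only, which is W, so L
n=5: →4(L), so W
n=6: →2(L), so W
n=7: →6(W) only, which is W, so L
n=8: →7(L), so W
n=9: →3(W), 8(W) — all W, so L
n=10: →9(L), so W
n=11: →10(W) only, which is W, so L
n=12: →4(L), so W
n=13: →12(W) only, which is W, so L
n=14: →13(L), so W
n=15: →5(W), 14(W) — all W, so L
n=16: →15(L), so W
n=17: →16(W) only, which is W, so L
n=18: →17(L), so W
n=19: →18(W) only, which is W, so L
n=20: →19(L), so W
n=21: →7(L), so W
n=22: →21(W) only, which is W, so L
n=23: →22(L), so W
n=24: →8(W), 23(W) — all W, so L
n=25: →24(L), so W

19: L, 25: W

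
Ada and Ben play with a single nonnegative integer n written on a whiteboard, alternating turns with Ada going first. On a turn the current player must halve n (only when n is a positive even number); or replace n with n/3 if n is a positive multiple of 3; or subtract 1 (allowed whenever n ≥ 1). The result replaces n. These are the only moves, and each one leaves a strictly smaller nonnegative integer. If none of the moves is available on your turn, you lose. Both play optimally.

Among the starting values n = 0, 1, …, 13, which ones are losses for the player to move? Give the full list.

0, 2, 5, 7, 9, 11, 13

Build the W/L table. Terminal = L. A non-terminal position is W if it has a move to some L; otherwise it is L.
n=0: no move → L
n=1: W (go to 0, an L position)
n=2: L (sole option 1(W) is W)
n=3: W (go to 2, an L position)
n=4: W (go to 2, an L position)
n=5: L (sole option 4(W) is W)
n=6: W (go to 2, an L position)
n=7: L (sole option 6(W) is W)
n=8: W (go to 7, an L position)
n=9: L (options 3(W), 8(W) are all W)
n=10: W (go to 5, an L position)
n=11: L (sole option 10(W) is W)
n=12: W (go to 11, an L position)
n=13: L (sole option 12(W) is W)
The losing starting values of n are exactly the entries labelled L in this table (7 of them).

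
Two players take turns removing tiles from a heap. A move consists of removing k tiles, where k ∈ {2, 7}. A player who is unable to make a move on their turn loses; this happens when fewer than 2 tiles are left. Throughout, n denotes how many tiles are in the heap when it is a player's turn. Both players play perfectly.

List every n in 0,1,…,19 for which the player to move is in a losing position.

0, 1, 4, 5, 9, 10, 13, 14, 18, 19

Classify positions by backward induction: terminal positions (no move available) are L. From any other position, the mover wins iff some move reaches an L.
n=0: no move → L
n=1: no move → L
n=2: reaches L-position 0 → W
n=3: reaches L-position 1 → W
n=4: only reaches 2(W), which is W → L
n=5: only reaches 3(W), which is W → L
n=6: reaches L-position 4 → W
n=7: reaches L-position 5 → W
n=8: reaches L-position 1 → W
n=9: only reaches 7(W), 2(W), all W → L
n=10: only reaches 8(W), 3(W), all W → L
n=11: reaches L-position 9 → W
n=12: reaches L-position 10 → W
n=13: only reaches 11(W), 6(W), all W → L
n=14: only reaches 12(W), 7(W), all W → L
n=15: reaches L-position 13 → W
n=16: reaches L-position 14 → W
n=17: reaches L-position 10 → W
n=18: only reaches 16(W), 11(W), all W → L
n=19: only reaches 17(W), 12(W), all W → L
The losing starting values of n are exactly the entries labelled L in this table (10 of them).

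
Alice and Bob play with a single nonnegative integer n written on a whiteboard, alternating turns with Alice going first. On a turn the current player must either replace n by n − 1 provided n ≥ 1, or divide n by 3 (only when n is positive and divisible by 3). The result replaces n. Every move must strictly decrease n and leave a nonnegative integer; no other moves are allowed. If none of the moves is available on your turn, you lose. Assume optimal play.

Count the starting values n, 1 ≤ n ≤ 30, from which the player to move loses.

Build the W/L table. Terminal = L. A non-terminal position is W if it has a move to some L; otherwise it is L.
n=0: no move → L
n=1: W (go to 0, an L position)
n=2: L (sole option 1(W) is W)
n=3: W (go to 2, an L position)
n=4: L (sole option 3(W) is W)
n=5: W (go to 4, an L position)
n=6: W (go to 2, an L position)
n=7: L (sole option 6(W) is W)
n=8: W (go to 7, an L position)
n=9: L (options 3(W), 8(W) are all W)
n=10: W (go to 9, an L position)
n=11: L (sole option 10(W) is W)
n=12: W (go to 4, an L position)
n=13: L (sole option 12(W) is W)
n=14: W (go to 13, an L position)
n=15: L (options 5(W), 14(W) are all W)
n=16: W (go to 15, an L position)
n=17: L (sole option 16(W) is W)
n=18: W (go to 17, an L position)
n=19: L (sole option 18(W) is W)
n=20: W (go to 19, an L position)
n=21: W (go to 7, an L position)
n=22: L (sole option 21(W) is W)
n=23: W (go to 22, an L position)
n=24: L (options 8(W), 23(W) are all W)
n=25: W (go to 24, an L position)
n=26: L (sole option 25(W) is W)
n=27: W (go to 9, an L position)
n=28: L (sole option 27(W) is W)
n=29: W (go to 28, an L position)
n=30: L (options 10(W), 29(W) are all W)
L entries with 1 ≤ n ≤ 30 (n=0 is outside the asked range and is not counted): n = 2, 4, 7, 9, 11, 13, 15, 17, 19, 22, 24, 26, 28, 30; that makes 14.

14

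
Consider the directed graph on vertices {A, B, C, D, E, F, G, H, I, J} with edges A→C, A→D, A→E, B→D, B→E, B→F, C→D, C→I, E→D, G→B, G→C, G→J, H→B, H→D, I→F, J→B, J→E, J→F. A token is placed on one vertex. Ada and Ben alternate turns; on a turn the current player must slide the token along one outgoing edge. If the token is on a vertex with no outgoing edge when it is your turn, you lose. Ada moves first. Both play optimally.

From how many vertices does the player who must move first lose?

Positions with no move are L. A position that does have a move is losing for the player to move precisely when every available move leads to a winning position for the opponent. Fill in the labels:
Every edge goes from a vertex to one that appears earlier in the order F, D, E, B, H, J, I, C, A, G, so processing vertices in that order labels each vertex after all of its successors.
F: no outgoing edge → L
D: no outgoing edge → L
E: can move to D, which is L ⇒ W
B: can move to D, which is L ⇒ W
H: can move to D, which is L ⇒ W
J: can move to F, which is L ⇒ W
I: can move to F, which is L ⇒ W
C: can move to D, which is L ⇒ W
A: can move to D, which is L ⇒ W
G: moves to C(W), J(W), B(W); every one is W ⇒ L
The L vertices are D, F, G; that is 3 in all.

3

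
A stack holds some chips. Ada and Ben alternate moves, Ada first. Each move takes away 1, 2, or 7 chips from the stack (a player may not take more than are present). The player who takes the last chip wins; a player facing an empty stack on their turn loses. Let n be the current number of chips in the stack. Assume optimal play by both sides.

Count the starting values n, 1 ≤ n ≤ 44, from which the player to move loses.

Label each position W (a win for the player to move) or L (a loss). A position with no legal move is L; any other position is W exactly when some move reaches an L, and L when every move reaches a W.
n=0: no move → L
n=1: reaches L-position 0 → W
n=2: reaches L-position 0 → W
n=3: only reaches 2(W), 1(W), all W → L
n=4: reaches L-position 3 → W
n=5: reaches L-position 3 → W
n=6: only reaches 5(W), 4(W), all W → L
n=7: reaches L-position 6 → W
n=8: reaches L-position 6 → W
n=9: only reaches 8(W), 7(W), 2(W), all W → L
n=10: reaches L-position 9 → W
n=11: reaches L-position 9 → W
n=12: only reaches 11(W), 10(W), 5(W), all W → L
n=13: reaches L-position 12 → W
n=14: reaches L-position 12 → W
n=15: only reaches 14(W), 13(W), 8(W), all W → L
n=16: reaches L-position 15 → W
n=17: reaches L-position 15 → W
n=18: only reaches 17(W), 16(W), 11(W), all W → L
n=19: reaches L-position 18 → W
n=20: reaches L-position 18 → W
n=21: only reaches 20(W), 19(W), 14(W), all W → L
n=22: reaches L-position 21 → W
n=23: reaches L-position 21 → W
n=24: only reaches 23(W), 22(W), 17(W), all W → L
n=25: reaches L-position 24 → W
n=26: reaches L-position 24 → W
n=27: only reaches 26(W), 25(W), 20(W), all W → L
n=28: reaches L-position 27 → W
n=29: reaches L-position 27 → W
n=30: only reaches 29(W), 28(W), 23(W), all W → L
n=31: reaches L-position 30 → W
n=32: reaches L-position 30 → W
n=33: only reaches 32(W), 31(W), 26(W), all W → L
n=34: reaches L-position 33 → W
n=35: reaches L-position 33 → W
n=36: only reaches 35(W), 34(W), 29(W), all W → L
n=37: reaches L-position 36 → W
n=38: reaches L-position 36 → W
n=39: only reaches 38(W), 37(W), 32(W), all W → L
n=40: reaches L-position 39 → W
n=41: reaches L-position 39 → W
n=42: only reaches 41(W), 40(W), 35(W), all W → L
n=43: reaches L-position 42 → W
n=44: reaches L-position 42 → W
L entries with 1 ≤ n ≤ 44 (n=0 is outside the asked range and is not counted): n = 3, 6, 9, 12, 15, 18, 21, 24, 27, 30, 33, 36, 39, 42; that makes 14.

14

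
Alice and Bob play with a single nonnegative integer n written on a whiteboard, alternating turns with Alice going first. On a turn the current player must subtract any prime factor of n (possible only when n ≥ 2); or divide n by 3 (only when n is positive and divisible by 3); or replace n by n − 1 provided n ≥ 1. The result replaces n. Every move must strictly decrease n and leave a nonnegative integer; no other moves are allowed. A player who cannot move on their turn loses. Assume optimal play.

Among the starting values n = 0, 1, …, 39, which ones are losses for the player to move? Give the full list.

0, 4, 8, 14, 18, 22, 25, 27, 32, 35, 38

Classify positions by backward induction: terminal positions (no move available) are L. From any other position, the mover wins iff some move reaches an L.
n=0: no move → L
n=1: reaches L-position 0 → W
n=2: reaches L-position 0 → W
n=3: reaches L-position 0 → W
n=4: only reaches 2(W), 3(W), all W → L
n=5: reaches L-position 0 → W
n=6: reaches L-position 4 → W
n=7: reaches L-position 0 → W
n=8: only reaches 6(W), 7(W), all W → L
n=9: reaches L-position 8 → W
n=10: reaches L-position 8 → W
n=11: reaches L-position 0 → W
n=12: reaches L-position 4 → W
n=13: reaches L-position 0 → W
n=14: only reaches 7(W), 12(W), 13(W), all W → L
n=15: reaches L-position 14 → W
n=16: reaches L-position 14 → W
n=17: reaches L-position 0 → W
n=18: only reaches 6(W), 15(W), 16(W), 17(W), all W → L
n=19: reaches L-position 0 → W
n=20: reaches L-position 18 → W
n=21: reaches L-position 14 → W
n=22: only reaches 11(W), 20(W), 21(W), all W → L
n=23: reaches L-position 0 → W
n=24: reaches L-position 8 → W
n=25: only reaches 20(W), 24(W), all W → L
n=26: reaches L-position 25 → W
n=27: only reaches 9(W), 24(W), 26(W), all W → L
n=28: reaches L-position 27 → W
n=29: reaches L-position 0 → W
n=30: reaches L-position 25 → W
n=31: reaches L-position 0 → W
n=32: only reaches 30(W), 31(W), all W → L
n=33: reaches L-position 22 → W
n=34: reaches L-position 32 → W
n=35: only reaches 28(W), 30(W), 34(W), all W → L
n=36: reaches L-position 35 → W
n=37: reaches L-position 0 → W
n=38: only reaches 19(W), 36(W), 37(W), all W → L
n=39: reaches L-position 38 → W
Reading off the rows marked L gives the requested list; there are 11 such values of n.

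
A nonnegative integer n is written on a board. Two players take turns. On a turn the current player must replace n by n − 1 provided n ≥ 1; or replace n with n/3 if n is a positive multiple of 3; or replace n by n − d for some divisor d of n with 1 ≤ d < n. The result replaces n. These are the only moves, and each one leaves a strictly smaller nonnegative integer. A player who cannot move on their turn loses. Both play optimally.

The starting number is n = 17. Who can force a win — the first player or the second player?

Build the W/L table. Terminal = L. A non-terminal position is W if it has a move to some L; otherwise it is L.
n=0: no move → L
n=1: can move to 0, which is L ⇒ W
n=2: the only move is to 1(W), a W ⇒ L
n=3: can move to 2, which is L ⇒ W
n=4: can move to 2, which is L ⇒ W
n=5: the only move is to 4(W), a W ⇒ L
n=6: can move to 2, which is L ⇒ W
n=7: the only move is to 6(W), a W ⇒ L
n=8: can move to 7, which is L ⇒ W
n=9: moves to 3(W), 6(W), 8(W); every one is W ⇒ L
n=10: can move to 5, which is L ⇒ W
n=11: the only move is to 10(W), a W ⇒ L
n=12: can move to 9, which is L ⇒ W
n=13: the only move is to 12(W), a W ⇒ L
n=14: can move to 7, which is L ⇒ W
n=15: can move to 5, which is L ⇒ W
n=16: moves to 8(W), 12(W), 14(W), 15(W); every one is W ⇒ L
n=17: can move to 16, which is L ⇒ W
From 17 the player to move can move to 16, reaching an L position.

The first player wins.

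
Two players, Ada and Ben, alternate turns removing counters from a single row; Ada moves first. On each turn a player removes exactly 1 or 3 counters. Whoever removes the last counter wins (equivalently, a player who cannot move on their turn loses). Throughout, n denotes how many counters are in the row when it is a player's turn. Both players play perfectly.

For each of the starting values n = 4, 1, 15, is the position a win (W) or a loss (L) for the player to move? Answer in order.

Work bottom-up. With no move the player to move loses. Otherwise the position is W if at least one move leads to an L position for the opponent, and L if every move leads to a W.
n=0: no move → L
n=1: W (go to 0, an L position)
n=2: L (sole option 1(W) is W)
n=3: W (go to 2, an L position)
n=4: L (options 3(W), 1(W) are all W)
n=5: W (go to 4, an L position)
n=6: L (options 5(W), 3(W) are all W)
n=7: W (go to 6, an L position)
n=8: L (options 7(W), 5(W) are all W)
n=9: W (go to 8, an L position)
n=10: L (options 9(W), 7(W) are all W)
n=11: W (go to 10, an L position)
n=12: L (options 11(W), 9(W) are all W)
n=13: W (go to 12, an L position)
n=14: L (options 13(W), 11(W) are all W)
n=15: W (go to 14, an L position)

4: L, 1: W, 15: W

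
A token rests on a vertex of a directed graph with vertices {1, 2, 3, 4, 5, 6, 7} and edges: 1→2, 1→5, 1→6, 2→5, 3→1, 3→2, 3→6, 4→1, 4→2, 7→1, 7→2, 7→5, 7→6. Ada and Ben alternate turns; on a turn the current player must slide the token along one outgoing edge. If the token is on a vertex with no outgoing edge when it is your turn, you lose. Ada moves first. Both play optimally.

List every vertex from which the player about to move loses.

Positions with no move are L. A position that does have a move is losing for the player to move precisely when every available move leads to a winning position for the opponent. Fill in the labels:
Every edge goes from a vertex to one that appears earlier in the order 5, 6, 2, 1, 7, 4, 3, so processing vertices in that order labels each vertex after all of its successors.
5: no outgoing edge → L
6: no outgoing edge → L
2: can move to 5, which is L ⇒ W
1: can move to 6, which is L ⇒ W
7: can move to 6, which is L ⇒ W
4: moves to 1(W), 2(W); every one is W ⇒ L
3: can move to 6, which is L ⇒ W
Reading off the rows marked L gives the requested list; there are 3 such vertices.

4, 5, 6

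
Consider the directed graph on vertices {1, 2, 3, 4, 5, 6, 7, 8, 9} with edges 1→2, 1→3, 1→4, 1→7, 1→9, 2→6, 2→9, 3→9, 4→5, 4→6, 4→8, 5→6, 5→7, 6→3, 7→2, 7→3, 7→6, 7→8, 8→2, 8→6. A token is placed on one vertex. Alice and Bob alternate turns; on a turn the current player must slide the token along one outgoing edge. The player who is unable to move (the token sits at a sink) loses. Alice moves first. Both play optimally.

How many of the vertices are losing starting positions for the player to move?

2

Positions with no move are L. A position that does have a move is losing for the player to move precisely when every available move leads to a winning position for the opponent. Fill in the labels:
Every edge goes from a vertex to one that appears earlier in the order 9, 3, 6, 2, 8, 7, 5, 4, 1, so processing vertices in that order labels each vertex after all of its successors.
9: no outgoing edge → L
3: reaches L-position 9 → W
6: only reaches 3(W), which is W → L
2: reaches L-position 6 → W
8: reaches L-position 6 → W
7: reaches L-position 6 → W
5: reaches L-position 6 → W
4: reaches L-position 6 → W
1: reaches L-position 9 → W
The L vertices are 6, 9; that is 2 in all.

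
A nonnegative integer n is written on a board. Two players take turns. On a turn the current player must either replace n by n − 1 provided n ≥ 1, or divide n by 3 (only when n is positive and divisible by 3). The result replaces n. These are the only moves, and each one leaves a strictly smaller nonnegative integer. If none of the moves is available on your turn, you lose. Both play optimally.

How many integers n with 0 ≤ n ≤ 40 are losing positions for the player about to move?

20

Classify positions by backward induction: terminal positions (no move available) are L. From any other position, the mover wins iff some move reaches an L.
n=0: no move → L
n=1: W (go to 0, an L position)
n=2: L (sole option 1(W) is W)
n=3: W (go to 2, an L position)
n=4: L (sole option 3(W) is W)
n=5: W (go to 4, an L position)
n=6: W (go to 2, an L position)
n=7: L (sole option 6(W) is W)
n=8: W (go to 7, an L position)
n=9: L (options 3(W), 8(W) are all W)
n=10: W (go to 9, an L position)
n=11: L (sole option 10(W) is W)
n=12: W (go to 4, an L position)
n=13: L (sole option 12(W) is W)
n=14: W (go to 13, an L position)
n=15: L (options 5(W), 14(W) are all W)
n=16: W (go to 15, an L position)
n=17: L (sole option 16(W) is W)
n=18: W (go to 17, an L position)
n=19: L (sole option 18(W) is W)
n=20: W (go to 19, an L position)
n=21: W (go to 7, an L position)
n=22: L (sole option 21(W) is W)
n=23: W (go to 22, an L position)
n=24: L (options 8(W), 23(W) are all W)
n=25: W (go to 24, an L position)
n=26: L (sole option 25(W) is W)
n=27: W (go to 9, an L position)
n=28: L (sole option 27(W) is W)
n=29: W (go to 28, an L position)
n=30: L (options 10(W), 29(W) are all W)
n=31: W (go to 30, an L position)
n=32: L (sole option 31(W) is W)
n=33: W (go to 11, an L position)
n=34: L (sole option 33(W) is W)
n=35: W (go to 34, an L position)
n=36: L (options 12(W), 35(W) are all W)
n=37: W (go to 36, an L position)
n=38: L (sole option 37(W) is W)
n=39: W (go to 13, an L position)
n=40: L (sole option 39(W) is W)
L entries with 0 ≤ n ≤ 40: n = 0, 2, 4, 7, 9, 11, 13, 15, 17, 19, 22, 24, 26, 28, 30, 32, 34, 36, 38, 40; that makes 20.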